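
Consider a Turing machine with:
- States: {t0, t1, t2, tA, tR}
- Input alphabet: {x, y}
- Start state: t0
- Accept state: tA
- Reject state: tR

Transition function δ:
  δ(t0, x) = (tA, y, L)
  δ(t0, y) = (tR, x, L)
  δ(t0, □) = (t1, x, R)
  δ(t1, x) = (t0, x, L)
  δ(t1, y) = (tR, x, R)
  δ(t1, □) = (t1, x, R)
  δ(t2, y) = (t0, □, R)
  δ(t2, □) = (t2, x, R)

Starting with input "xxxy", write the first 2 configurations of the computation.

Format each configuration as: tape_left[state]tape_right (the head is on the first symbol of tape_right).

Transitions applied:
Step 1: δ(t0, x) = (tA, y, L)

The first 2 configurations are:
[t0]xxxy ⊢ [tA]□yxxy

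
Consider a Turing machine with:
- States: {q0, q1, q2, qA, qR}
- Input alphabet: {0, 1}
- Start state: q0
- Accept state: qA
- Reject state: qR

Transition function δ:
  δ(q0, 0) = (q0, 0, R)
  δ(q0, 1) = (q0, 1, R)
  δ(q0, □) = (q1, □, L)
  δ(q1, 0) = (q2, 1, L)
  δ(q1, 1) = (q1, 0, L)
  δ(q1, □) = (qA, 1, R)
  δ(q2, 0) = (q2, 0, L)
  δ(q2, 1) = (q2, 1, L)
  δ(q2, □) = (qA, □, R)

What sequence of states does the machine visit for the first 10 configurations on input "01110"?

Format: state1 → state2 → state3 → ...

Execution trace:
Initial: [q0]01110
Step 1: δ(q0, 0) = (q0, 0, R) → 0[q0]1110
Step 2: δ(q0, 1) = (q0, 1, R) → 01[q0]110
Step 3: δ(q0, 1) = (q0, 1, R) → 011[q0]10
Step 4: δ(q0, 1) = (q0, 1, R) → 0111[q0]0
Step 5: δ(q0, 0) = (q0, 0, R) → 01110[q0]□
Step 6: δ(q0, □) = (q1, □, L) → 0111[q1]0□
Step 7: δ(q1, 0) = (q2, 1, L) → 011[q2]11□
Step 8: δ(q2, 1) = (q2, 1, L) → 01[q2]111□
Step 9: δ(q2, 1) = (q2, 1, L) → 0[q2]1111□

State sequence: q0 → q0 → q0 → q0 → q0 → q0 → q1 → q2 → q2 → q2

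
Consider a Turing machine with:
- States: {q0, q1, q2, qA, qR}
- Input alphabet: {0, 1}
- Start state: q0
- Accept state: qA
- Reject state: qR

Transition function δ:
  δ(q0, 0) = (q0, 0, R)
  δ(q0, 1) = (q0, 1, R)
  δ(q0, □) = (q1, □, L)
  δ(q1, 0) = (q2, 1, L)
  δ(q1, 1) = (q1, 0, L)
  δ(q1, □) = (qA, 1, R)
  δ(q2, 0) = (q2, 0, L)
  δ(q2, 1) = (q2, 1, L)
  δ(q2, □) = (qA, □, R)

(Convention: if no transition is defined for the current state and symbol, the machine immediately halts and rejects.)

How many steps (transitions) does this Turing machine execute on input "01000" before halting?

Execution trace:
Initial: [q0]01000
Step 1: δ(q0, 0) = (q0, 0, R) → 0[q0]1000
Step 2: δ(q0, 1) = (q0, 1, R) → 01[q0]000
Step 3: δ(q0, 0) = (q0, 0, R) → 010[q0]00
Step 4: δ(q0, 0) = (q0, 0, R) → 0100[q0]0
Step 5: δ(q0, 0) = (q0, 0, R) → 01000[q0]□
Step 6: δ(q0, □) = (q1, □, L) → 0100[q1]0□
Step 7: δ(q1, 0) = (q2, 1, L) → 010[q2]01□
Step 8: δ(q2, 0) = (q2, 0, L) → 01[q2]001□
Step 9: δ(q2, 0) = (q2, 0, L) → 0[q2]1001□
Step 10: δ(q2, 1) = (q2, 1, L) → [q2]01001□
Step 11: δ(q2, 0) = (q2, 0, L) → [q2]□01001□
Step 12: δ(q2, □) = (qA, □, R) → □[qA]01001□

The machine reaches the accept state qA and halts.

The machine executed 12 steps before halting.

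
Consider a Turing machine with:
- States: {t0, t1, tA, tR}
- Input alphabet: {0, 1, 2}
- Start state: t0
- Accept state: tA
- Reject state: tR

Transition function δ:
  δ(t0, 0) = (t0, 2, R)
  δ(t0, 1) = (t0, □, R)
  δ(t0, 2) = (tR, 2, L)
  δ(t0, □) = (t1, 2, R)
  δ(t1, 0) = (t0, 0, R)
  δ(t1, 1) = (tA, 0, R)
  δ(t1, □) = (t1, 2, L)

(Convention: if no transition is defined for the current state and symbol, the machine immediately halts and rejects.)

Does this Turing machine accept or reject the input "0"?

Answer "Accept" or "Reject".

Execution trace:
Initial: [t0]0
Step 1: δ(t0, 0) = (t0, 2, R) → 2[t0]□
Step 2: δ(t0, □) = (t1, 2, R) → 22[t1]□
Step 3: δ(t1, □) = (t1, 2, L) → 2[t1]22

No transition is defined for δ(t1, 2). By convention the machine halts and rejects.

Answer: Reject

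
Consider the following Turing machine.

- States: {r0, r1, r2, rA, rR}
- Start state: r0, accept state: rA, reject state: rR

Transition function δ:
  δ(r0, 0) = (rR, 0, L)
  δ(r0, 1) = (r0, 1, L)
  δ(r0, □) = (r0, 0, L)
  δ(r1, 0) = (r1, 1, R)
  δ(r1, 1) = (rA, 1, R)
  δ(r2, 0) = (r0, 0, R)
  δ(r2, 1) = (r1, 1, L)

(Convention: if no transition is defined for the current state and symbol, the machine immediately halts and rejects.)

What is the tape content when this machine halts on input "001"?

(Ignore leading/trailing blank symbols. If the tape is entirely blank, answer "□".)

Execution trace:
Initial: [r0]001
Step 1: δ(r0, 0) = (rR, 0, L) → [rR]□001

The machine reaches the reject state rR and halts.

Final tape (ignoring leading/trailing blanks): 001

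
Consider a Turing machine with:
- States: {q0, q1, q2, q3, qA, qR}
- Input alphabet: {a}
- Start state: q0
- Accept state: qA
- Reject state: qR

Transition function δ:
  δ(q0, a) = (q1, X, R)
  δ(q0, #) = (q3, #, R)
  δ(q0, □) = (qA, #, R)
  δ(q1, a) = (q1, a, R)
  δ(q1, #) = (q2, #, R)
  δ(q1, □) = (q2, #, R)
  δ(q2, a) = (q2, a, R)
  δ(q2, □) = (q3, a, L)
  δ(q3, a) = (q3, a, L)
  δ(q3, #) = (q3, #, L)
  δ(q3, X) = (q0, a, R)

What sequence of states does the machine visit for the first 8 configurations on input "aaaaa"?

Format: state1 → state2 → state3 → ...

Execution trace:
Initial: [q0]aaaaa
Step 1: δ(q0, a) = (q1, X, R) → X[q1]aaaa
Step 2: δ(q1, a) = (q1, a, R) → Xa[q1]aaa
Step 3: δ(q1, a) = (q1, a, R) → Xaa[q1]aa
Step 4: δ(q1, a) = (q1, a, R) → Xaaa[q1]a
Step 5: δ(q1, a) = (q1, a, R) → Xaaaa[q1]□
Step 6: δ(q1, □) = (q2, #, R) → Xaaaa#[q2]□
Step 7: δ(q2, □) = (q3, a, L) → Xaaaa[q3]#a

State sequence: q0 → q1 → q1 → q1 → q1 → q1 → q2 → q3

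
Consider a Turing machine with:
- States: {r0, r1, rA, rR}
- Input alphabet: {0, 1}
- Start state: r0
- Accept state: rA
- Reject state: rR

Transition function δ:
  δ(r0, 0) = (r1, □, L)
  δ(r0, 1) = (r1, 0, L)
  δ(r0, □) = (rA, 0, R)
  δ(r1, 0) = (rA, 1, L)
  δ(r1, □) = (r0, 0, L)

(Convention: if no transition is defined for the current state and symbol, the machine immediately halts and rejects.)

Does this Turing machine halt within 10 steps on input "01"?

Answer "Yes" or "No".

Execution trace:
Initial: [r0]01
Step 1: δ(r0, 0) = (r1, □, L) → [r1]□□1
Step 2: δ(r1, □) = (r0, 0, L) → [r0]□0□1
Step 3: δ(r0, □) = (rA, 0, R) → 0[rA]0□1

The machine reaches the accept state rA and halts.
The machine halted after 3 steps (within the 10-step bound).

Answer: Yes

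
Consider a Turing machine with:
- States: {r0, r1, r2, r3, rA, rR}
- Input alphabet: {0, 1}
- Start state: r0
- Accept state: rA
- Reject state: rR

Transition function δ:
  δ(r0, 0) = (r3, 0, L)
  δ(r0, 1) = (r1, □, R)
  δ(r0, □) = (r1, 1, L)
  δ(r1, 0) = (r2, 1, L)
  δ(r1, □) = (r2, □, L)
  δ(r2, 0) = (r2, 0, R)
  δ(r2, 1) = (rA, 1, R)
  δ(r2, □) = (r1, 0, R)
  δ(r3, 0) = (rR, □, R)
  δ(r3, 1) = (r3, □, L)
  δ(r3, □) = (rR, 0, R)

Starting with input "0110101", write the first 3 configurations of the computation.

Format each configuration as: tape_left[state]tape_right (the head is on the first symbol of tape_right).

Transitions applied:
Step 1: δ(r0, 0) = (r3, 0, L)
Step 2: δ(r3, □) = (rR, 0, R)

The first 3 configurations are:
[r0]0110101 ⊢ [r3]□0110101 ⊢ 0[rR]0110101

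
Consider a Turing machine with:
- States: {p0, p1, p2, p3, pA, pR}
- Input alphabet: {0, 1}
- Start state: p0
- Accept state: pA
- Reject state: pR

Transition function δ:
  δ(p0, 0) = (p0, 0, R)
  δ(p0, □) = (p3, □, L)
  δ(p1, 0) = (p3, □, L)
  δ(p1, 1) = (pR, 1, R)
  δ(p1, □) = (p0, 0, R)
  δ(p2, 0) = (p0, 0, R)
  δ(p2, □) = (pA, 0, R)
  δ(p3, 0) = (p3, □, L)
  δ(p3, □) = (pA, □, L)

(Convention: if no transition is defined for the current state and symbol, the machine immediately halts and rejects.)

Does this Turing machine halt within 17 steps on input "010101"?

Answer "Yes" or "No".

Execution trace:
Initial: [p0]010101
Step 1: δ(p0, 0) = (p0, 0, R) → 0[p0]10101

No transition is defined for δ(p0, 1). By convention the machine halts and rejects.
The machine halted after 1 step (within the 17-step bound).

Answer: Yes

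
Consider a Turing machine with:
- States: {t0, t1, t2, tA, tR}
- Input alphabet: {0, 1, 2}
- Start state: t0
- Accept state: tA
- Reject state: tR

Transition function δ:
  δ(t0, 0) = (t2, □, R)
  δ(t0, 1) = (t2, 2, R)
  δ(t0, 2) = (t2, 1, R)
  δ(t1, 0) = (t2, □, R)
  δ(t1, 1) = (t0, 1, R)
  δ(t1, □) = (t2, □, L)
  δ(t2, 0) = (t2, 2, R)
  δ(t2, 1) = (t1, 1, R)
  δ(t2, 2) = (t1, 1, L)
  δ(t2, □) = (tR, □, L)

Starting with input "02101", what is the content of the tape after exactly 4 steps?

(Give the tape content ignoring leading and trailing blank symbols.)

Execution trace:
Initial: [t0]02101
Step 1: δ(t0, 0) = (t2, □, R) → □[t2]2101
Step 2: δ(t2, 2) = (t1, 1, L) → [t1]□1101
Step 3: δ(t1, □) = (t2, □, L) → [t2]□□1101
Step 4: δ(t2, □) = (tR, □, L) → [tR]□□□1101

The machine reaches the reject state tR and halts.

After 4 steps, the tape (ignoring leading/trailing blanks) is: 1101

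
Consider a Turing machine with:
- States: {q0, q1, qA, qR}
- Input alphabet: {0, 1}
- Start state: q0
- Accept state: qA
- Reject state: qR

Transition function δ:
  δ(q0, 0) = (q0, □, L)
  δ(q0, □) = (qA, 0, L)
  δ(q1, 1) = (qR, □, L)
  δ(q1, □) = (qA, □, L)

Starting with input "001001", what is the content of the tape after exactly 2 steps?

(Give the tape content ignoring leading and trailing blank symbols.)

Execution trace:
Initial: [q0]001001
Step 1: δ(q0, 0) = (q0, □, L) → [q0]□□01001
Step 2: δ(q0, □) = (qA, 0, L) → [qA]□0□01001

The machine reaches the accept state qA and halts.

After 2 steps, the tape (ignoring leading/trailing blanks) is: 0□01001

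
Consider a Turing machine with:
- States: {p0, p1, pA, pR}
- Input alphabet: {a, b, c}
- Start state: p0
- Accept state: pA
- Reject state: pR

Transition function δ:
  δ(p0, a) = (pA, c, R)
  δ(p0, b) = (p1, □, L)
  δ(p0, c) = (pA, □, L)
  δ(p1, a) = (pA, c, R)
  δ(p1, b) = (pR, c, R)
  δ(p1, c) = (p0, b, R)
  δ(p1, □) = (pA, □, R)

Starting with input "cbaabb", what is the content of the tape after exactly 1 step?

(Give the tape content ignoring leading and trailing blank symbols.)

Execution trace:
Initial: [p0]cbaabb
Step 1: δ(p0, c) = (pA, □, L) → [pA]□□baabb

The machine reaches the accept state pA and halts.

After 1 step, the tape (ignoring leading/trailing blanks) is: baabb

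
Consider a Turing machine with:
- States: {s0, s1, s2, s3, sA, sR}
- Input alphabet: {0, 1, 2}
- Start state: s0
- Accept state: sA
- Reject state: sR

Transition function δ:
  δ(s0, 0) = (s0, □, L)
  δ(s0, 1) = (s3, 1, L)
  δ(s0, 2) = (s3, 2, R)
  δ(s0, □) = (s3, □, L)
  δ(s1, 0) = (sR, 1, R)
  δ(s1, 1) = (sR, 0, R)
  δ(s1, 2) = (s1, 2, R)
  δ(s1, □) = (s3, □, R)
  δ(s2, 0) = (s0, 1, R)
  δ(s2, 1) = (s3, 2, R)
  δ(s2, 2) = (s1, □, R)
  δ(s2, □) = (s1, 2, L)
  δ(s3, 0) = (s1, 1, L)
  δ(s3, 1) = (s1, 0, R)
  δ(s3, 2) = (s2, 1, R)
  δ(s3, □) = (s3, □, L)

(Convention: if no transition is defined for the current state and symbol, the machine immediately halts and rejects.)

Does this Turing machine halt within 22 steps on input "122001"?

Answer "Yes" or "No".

Execution trace:
Initial: [s0]122001
Step 1: δ(s0, 1) = (s3, 1, L) → [s3]□122001
Step 2: δ(s3, □) = (s3, □, L) → [s3]□□122001
Step 3: δ(s3, □) = (s3, □, L) → [s3]□□□122001
Step 4: δ(s3, □) = (s3, □, L) → [s3]□□□□122001
Step 5: δ(s3, □) = (s3, □, L) → [s3]□□□□□122001
Step 6: δ(s3, □) = (s3, □, L) → [s3]□□□□□□122001
Step 7: δ(s3, □) = (s3, □, L) → [s3]□□□□□□□122001
Step 8: δ(s3, □) = (s3, □, L) → [s3]□□□□□□□□122001
Step 9: δ(s3, □) = (s3, □, L) → [s3]□□□□□□□□□122001
Step 10: δ(s3, □) = (s3, □, L) → [s3]□□□□□□□□□□122001
Step 11: δ(s3, □) = (s3, □, L) → [s3]□□□□□□□□□□□122001
Step 12: δ(s3, □) = (s3, □, L) → [s3]□□□□□□□□□□□□122001
Step 13: δ(s3, □) = (s3, □, L) → [s3]□□□□□□□□□□□□□122001
Step 14: δ(s3, □) = (s3, □, L) → [s3]□□□□□□□□□□□□□□122001
Step 15: δ(s3, □) = (s3, □, L) → [s3]□□□□□□□□□□□□□□□122001
Step 16: δ(s3, □) = (s3, □, L) → [s3]□□□□□□□□□□□□□□□□122001
Step 17: δ(s3, □) = (s3, □, L) → [s3]□□□□□□□□□□□□□□□□□122001
Step 18: δ(s3, □) = (s3, □, L) → [s3]□□□□□□□□□□□□□□□□□□122001
Step 19: δ(s3, □) = (s3, □, L) → [s3]□□□□□□□□□□□□□□□□□□□122001
Step 20: δ(s3, □) = (s3, □, L) → [s3]□□□□□□□□□□□□□□□□□□□□122001
Step 21: δ(s3, □) = (s3, □, L) → [s3]□□□□□□□□□□□□□□□□□□□□□122001
Step 22: δ(s3, □) = (s3, □, L) → [s3]□□□□□□□□□□□□□□□□□□□□□□122001

The machine has not reached a halting state after 22 steps.
The machine did not halt within the 22-step bound.

Answer: No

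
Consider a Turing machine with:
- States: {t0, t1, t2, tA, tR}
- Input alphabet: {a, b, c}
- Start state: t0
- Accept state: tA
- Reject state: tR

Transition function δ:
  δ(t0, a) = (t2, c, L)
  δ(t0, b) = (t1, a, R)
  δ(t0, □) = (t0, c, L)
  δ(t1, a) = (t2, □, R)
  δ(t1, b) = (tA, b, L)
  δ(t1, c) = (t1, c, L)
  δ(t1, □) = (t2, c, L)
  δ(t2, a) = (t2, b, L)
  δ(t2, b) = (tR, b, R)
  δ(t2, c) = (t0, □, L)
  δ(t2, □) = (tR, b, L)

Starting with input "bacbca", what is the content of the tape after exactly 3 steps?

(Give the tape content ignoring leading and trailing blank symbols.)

Execution trace:
Initial: [t0]bacbca
Step 1: δ(t0, b) = (t1, a, R) → a[t1]acbca
Step 2: δ(t1, a) = (t2, □, R) → a□[t2]cbca
Step 3: δ(t2, c) = (t0, □, L) → a[t0]□□bca

After 3 steps, the tape (ignoring leading/trailing blanks) is: a□□bca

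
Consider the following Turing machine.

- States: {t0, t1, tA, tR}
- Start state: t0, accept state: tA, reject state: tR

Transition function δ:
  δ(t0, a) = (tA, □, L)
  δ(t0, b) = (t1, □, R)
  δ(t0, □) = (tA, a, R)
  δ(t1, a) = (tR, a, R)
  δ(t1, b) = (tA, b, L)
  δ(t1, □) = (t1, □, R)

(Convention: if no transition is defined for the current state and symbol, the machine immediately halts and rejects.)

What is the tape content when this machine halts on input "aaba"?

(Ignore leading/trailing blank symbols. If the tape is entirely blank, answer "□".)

Execution trace:
Initial: [t0]aaba
Step 1: δ(t0, a) = (tA, □, L) → [tA]□□aba

The machine reaches the accept state tA and halts.

Final tape (ignoring leading/trailing blanks): aba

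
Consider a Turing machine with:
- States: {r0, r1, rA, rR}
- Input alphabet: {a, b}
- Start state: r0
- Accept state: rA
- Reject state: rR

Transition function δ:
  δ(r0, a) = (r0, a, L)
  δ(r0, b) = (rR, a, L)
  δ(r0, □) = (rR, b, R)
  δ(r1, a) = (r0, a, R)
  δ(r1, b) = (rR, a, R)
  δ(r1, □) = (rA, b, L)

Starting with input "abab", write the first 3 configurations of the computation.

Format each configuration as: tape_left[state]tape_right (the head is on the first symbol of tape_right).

Transitions applied:
Step 1: δ(r0, a) = (r0, a, L)
Step 2: δ(r0, □) = (rR, b, R)

The first 3 configurations are:
[r0]abab ⊢ [r0]□abab ⊢ b[rR]abab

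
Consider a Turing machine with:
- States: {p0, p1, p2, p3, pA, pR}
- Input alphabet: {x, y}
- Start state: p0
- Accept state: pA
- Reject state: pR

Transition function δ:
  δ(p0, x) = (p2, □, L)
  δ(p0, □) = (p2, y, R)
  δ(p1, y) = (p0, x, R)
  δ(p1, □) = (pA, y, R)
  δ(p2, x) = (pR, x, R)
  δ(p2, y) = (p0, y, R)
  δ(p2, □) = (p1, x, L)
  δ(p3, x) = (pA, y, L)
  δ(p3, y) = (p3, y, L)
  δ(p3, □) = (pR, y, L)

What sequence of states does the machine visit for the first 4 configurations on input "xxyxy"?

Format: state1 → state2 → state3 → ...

Execution trace:
Initial: [p0]xxyxy
Step 1: δ(p0, x) = (p2, □, L) → [p2]□□xyxy
Step 2: δ(p2, □) = (p1, x, L) → [p1]□x□xyxy
Step 3: δ(p1, □) = (pA, y, R) → y[pA]x□xyxy

The machine reaches the accept state pA and halts.

State sequence: p0 → p2 → p1 → pA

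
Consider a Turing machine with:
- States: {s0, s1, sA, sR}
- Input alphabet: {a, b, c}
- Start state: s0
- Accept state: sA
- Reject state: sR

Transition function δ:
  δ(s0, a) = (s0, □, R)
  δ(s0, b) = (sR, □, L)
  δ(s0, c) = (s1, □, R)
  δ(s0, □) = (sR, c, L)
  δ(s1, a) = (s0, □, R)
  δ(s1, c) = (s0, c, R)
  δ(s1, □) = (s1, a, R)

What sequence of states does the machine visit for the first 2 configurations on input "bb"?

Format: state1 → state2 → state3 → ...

Execution trace:
Initial: [s0]bb
Step 1: δ(s0, b) = (sR, □, L) → [sR]□□b

The machine reaches the reject state sR and halts.

State sequence: s0 → sR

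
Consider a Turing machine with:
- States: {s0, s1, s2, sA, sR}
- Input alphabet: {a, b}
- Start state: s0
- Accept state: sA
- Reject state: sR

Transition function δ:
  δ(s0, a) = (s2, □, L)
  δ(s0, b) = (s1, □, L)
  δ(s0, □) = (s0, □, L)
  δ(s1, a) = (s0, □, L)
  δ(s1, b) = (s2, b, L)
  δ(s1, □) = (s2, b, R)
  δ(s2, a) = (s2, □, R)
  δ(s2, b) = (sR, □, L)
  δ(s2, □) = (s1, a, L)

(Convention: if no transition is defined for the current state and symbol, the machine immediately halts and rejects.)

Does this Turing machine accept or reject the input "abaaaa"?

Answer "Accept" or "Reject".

Execution trace:
Initial: [s0]abaaaa
Step 1: δ(s0, a) = (s2, □, L) → [s2]□□baaaa
Step 2: δ(s2, □) = (s1, a, L) → [s1]□a□baaaa
Step 3: δ(s1, □) = (s2, b, R) → b[s2]a□baaaa
Step 4: δ(s2, a) = (s2, □, R) → b□[s2]□baaaa
Step 5: δ(s2, □) = (s1, a, L) → b[s1]□abaaaa
Step 6: δ(s1, □) = (s2, b, R) → bb[s2]abaaaa
Step 7: δ(s2, a) = (s2, □, R) → bb□[s2]baaaa
Step 8: δ(s2, b) = (sR, □, L) → bb[sR]□□aaaa

The machine reaches the reject state sR and halts.

Answer: Reject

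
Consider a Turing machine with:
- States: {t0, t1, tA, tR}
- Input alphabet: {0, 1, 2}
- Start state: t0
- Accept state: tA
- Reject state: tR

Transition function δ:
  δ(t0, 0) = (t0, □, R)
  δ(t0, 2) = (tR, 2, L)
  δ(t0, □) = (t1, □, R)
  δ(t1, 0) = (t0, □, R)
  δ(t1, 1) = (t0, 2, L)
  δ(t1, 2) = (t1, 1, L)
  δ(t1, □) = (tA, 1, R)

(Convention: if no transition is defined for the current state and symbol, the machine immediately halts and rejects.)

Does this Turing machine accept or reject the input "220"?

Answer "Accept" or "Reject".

Execution trace:
Initial: [t0]220
Step 1: δ(t0, 2) = (tR, 2, L) → [tR]□220

The machine reaches the reject state tR and halts.

Answer: Reject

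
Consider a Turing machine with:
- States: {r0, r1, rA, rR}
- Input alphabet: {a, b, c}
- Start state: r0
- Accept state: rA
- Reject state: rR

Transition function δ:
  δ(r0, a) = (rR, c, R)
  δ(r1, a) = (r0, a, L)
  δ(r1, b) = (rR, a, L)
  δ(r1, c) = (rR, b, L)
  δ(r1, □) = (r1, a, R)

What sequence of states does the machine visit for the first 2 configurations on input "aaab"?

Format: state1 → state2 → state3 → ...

Execution trace:
Initial: [r0]aaab
Step 1: δ(r0, a) = (rR, c, R) → c[rR]aab

The machine reaches the reject state rR and halts.

State sequence: r0 → rR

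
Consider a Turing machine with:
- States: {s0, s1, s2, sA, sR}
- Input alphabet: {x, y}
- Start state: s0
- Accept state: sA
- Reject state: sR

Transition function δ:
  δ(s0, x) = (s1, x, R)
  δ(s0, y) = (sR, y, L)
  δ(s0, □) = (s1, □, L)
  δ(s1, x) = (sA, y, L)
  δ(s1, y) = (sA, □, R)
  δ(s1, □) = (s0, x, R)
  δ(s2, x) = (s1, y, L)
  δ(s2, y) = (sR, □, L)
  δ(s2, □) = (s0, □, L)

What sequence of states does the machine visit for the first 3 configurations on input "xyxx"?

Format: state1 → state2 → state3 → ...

Execution trace:
Initial: [s0]xyxx
Step 1: δ(s0, x) = (s1, x, R) → x[s1]yxx
Step 2: δ(s1, y) = (sA, □, R) → x□[sA]xx

The machine reaches the accept state sA and halts.

State sequence: s0 → s1 → sA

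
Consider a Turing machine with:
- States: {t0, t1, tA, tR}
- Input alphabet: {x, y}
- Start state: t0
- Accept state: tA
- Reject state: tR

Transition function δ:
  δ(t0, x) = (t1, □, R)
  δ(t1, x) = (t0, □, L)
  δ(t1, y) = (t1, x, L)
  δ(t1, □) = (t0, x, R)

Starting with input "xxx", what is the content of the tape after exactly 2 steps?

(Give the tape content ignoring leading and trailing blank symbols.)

Execution trace:
Initial: [t0]xxx
Step 1: δ(t0, x) = (t1, □, R) → □[t1]xx
Step 2: δ(t1, x) = (t0, □, L) → [t0]□□x

No transition is defined for δ(t0, □). By convention the machine halts and rejects.

After 2 steps, the tape (ignoring leading/trailing blanks) is: x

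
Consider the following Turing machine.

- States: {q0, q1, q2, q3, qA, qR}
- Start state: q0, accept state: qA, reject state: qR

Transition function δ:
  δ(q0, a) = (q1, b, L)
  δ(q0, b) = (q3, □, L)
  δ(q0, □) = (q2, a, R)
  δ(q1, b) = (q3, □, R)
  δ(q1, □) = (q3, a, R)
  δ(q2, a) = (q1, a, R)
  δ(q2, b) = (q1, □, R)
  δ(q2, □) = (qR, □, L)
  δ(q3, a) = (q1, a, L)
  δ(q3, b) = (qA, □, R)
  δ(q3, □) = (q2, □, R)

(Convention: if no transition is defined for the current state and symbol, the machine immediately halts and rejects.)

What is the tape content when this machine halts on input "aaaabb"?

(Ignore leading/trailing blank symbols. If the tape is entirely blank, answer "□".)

Execution trace:
Initial: [q0]aaaabb
Step 1: δ(q0, a) = (q1, b, L) → [q1]□baaabb
Step 2: δ(q1, □) = (q3, a, R) → a[q3]baaabb
Step 3: δ(q3, b) = (qA, □, R) → a□[qA]aaabb

The machine reaches the accept state qA and halts.

Final tape (ignoring leading/trailing blanks): a□aaabb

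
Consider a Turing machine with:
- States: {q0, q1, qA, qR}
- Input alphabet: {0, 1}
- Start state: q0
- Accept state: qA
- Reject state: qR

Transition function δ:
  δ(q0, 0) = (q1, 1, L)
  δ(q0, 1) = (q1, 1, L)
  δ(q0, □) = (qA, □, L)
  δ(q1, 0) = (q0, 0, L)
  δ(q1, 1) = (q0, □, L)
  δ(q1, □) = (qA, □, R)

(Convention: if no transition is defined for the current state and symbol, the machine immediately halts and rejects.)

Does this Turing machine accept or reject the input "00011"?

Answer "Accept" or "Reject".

Execution trace:
Initial: [q0]00011
Step 1: δ(q0, 0) = (q1, 1, L) → [q1]□10011
Step 2: δ(q1, □) = (qA, □, R) → □[qA]10011

The machine reaches the accept state qA and halts.

Answer: Accept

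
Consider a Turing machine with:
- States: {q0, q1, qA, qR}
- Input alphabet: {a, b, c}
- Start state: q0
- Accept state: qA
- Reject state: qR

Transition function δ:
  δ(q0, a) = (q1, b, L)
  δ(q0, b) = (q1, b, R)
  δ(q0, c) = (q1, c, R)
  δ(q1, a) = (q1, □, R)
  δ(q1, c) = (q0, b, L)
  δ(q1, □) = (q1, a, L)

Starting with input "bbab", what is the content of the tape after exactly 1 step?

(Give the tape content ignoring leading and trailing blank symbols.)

Execution trace:
Initial: [q0]bbab
Step 1: δ(q0, b) = (q1, b, R) → b[q1]bab

No transition is defined for δ(q1, b). By convention the machine halts and rejects.

After 1 step, the tape (ignoring leading/trailing blanks) is: bbab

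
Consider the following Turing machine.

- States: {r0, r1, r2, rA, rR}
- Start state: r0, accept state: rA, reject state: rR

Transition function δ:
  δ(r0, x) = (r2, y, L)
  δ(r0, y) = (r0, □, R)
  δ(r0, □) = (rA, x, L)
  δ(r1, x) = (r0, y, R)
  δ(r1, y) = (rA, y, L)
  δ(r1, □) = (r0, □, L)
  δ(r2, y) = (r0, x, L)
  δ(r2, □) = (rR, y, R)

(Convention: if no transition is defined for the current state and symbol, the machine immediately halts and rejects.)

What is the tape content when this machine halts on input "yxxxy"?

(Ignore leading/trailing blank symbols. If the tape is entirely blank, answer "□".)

Execution trace:
Initial: [r0]yxxxy
Step 1: δ(r0, y) = (r0, □, R) → □[r0]xxxy
Step 2: δ(r0, x) = (r2, y, L) → [r2]□yxxy
Step 3: δ(r2, □) = (rR, y, R) → y[rR]yxxy

The machine reaches the reject state rR and halts.

Final tape (ignoring leading/trailing blanks): yyxxy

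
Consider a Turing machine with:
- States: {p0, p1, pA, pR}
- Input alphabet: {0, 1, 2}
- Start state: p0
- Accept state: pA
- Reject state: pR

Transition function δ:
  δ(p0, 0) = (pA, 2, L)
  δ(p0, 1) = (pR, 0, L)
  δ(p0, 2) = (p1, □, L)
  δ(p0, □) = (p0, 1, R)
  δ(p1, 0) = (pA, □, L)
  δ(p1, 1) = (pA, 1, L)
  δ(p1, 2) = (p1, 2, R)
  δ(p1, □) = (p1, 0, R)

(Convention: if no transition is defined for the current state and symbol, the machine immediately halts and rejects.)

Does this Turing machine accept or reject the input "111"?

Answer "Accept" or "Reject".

Execution trace:
Initial: [p0]111
Step 1: δ(p0, 1) = (pR, 0, L) → [pR]□011

The machine reaches the reject state pR and halts.

Answer: Reject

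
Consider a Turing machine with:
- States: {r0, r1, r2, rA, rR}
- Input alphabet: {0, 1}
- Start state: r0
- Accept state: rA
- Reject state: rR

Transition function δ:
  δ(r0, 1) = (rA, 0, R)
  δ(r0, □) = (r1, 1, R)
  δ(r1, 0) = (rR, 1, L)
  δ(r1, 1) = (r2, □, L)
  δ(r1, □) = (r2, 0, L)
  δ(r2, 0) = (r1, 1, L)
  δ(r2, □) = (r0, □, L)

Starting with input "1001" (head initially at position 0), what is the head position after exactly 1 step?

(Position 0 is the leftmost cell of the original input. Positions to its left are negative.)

Execution trace (head position shown):
Step 0: [r0]1001  (head at position 0)
Step 1: move right → 0[rA]001  (head at position 1)

After 1 step, the head is at position 1.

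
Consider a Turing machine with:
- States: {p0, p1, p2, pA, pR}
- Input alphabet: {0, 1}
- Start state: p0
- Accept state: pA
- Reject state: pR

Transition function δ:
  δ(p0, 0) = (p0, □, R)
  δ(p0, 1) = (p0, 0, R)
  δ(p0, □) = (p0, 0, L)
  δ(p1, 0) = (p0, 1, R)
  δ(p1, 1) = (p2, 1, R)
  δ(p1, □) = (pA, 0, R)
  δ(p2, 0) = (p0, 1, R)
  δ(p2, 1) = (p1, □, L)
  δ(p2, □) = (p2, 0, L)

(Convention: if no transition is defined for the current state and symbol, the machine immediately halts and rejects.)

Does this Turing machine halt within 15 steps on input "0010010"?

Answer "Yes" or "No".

Execution trace:
Initial: [p0]0010010
Step 1: δ(p0, 0) = (p0, □, R) → □[p0]010010
Step 2: δ(p0, 0) = (p0, □, R) → □□[p0]10010
Step 3: δ(p0, 1) = (p0, 0, R) → □□0[p0]0010
Step 4: δ(p0, 0) = (p0, □, R) → □□0□[p0]010
Step 5: δ(p0, 0) = (p0, □, R) → □□0□□[p0]10
Step 6: δ(p0, 1) = (p0, 0, R) → □□0□□0[p0]0
Step 7: δ(p0, 0) = (p0, □, R) → □□0□□0□[p0]□
Step 8: δ(p0, □) = (p0, 0, L) → □□0□□0[p0]□0
Step 9: δ(p0, □) = (p0, 0, L) → □□0□□[p0]000
Step 10: δ(p0, 0) = (p0, □, R) → □□0□□□[p0]00
Step 11: δ(p0, 0) = (p0, □, R) → □□0□□□□[p0]0
Step 12: δ(p0, 0) = (p0, □, R) → □□0□□□□□[p0]□
Step 13: δ(p0, □) = (p0, 0, L) → □□0□□□□[p0]□0
Step 14: δ(p0, □) = (p0, 0, L) → □□0□□□[p0]□00
Step 15: δ(p0, □) = (p0, 0, L) → □□0□□[p0]□000

The machine has not reached a halting state after 15 steps.
The machine did not halt within the 15-step bound.

Answer: No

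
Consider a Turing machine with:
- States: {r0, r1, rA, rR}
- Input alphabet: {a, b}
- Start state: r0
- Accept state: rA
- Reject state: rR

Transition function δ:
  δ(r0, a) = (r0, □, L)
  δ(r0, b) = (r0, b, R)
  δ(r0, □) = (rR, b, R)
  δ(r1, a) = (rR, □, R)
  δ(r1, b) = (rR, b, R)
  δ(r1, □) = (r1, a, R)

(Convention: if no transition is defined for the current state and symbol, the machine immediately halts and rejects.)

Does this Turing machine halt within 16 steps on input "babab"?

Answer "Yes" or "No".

Execution trace:
Initial: [r0]babab
Step 1: δ(r0, b) = (r0, b, R) → b[r0]abab
Step 2: δ(r0, a) = (r0, □, L) → [r0]b□bab
Step 3: δ(r0, b) = (r0, b, R) → b[r0]□bab
Step 4: δ(r0, □) = (rR, b, R) → bb[rR]bab

The machine reaches the reject state rR and halts.
The machine halted after 4 steps (within the 16-step bound).

Answer: Yes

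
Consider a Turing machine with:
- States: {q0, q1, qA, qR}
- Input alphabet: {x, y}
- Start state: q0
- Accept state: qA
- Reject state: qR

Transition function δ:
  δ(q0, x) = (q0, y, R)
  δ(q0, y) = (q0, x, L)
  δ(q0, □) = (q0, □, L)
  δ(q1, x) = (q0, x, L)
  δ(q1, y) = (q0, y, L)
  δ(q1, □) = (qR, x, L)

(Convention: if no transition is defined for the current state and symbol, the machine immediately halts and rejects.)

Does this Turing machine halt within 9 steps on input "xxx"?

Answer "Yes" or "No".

Execution trace:
Initial: [q0]xxx
Step 1: δ(q0, x) = (q0, y, R) → y[q0]xx
Step 2: δ(q0, x) = (q0, y, R) → yy[q0]x
Step 3: δ(q0, x) = (q0, y, R) → yyy[q0]□
Step 4: δ(q0, □) = (q0, □, L) → yy[q0]y□
Step 5: δ(q0, y) = (q0, x, L) → y[q0]yx□
Step 6: δ(q0, y) = (q0, x, L) → [q0]yxx□
Step 7: δ(q0, y) = (q0, x, L) → [q0]□xxx□
Step 8: δ(q0, □) = (q0, □, L) → [q0]□□xxx□
Step 9: δ(q0, □) = (q0, □, L) → [q0]□□□xxx□

The machine has not reached a halting state after 9 steps.
The machine did not halt within the 9-step bound.

Answer: No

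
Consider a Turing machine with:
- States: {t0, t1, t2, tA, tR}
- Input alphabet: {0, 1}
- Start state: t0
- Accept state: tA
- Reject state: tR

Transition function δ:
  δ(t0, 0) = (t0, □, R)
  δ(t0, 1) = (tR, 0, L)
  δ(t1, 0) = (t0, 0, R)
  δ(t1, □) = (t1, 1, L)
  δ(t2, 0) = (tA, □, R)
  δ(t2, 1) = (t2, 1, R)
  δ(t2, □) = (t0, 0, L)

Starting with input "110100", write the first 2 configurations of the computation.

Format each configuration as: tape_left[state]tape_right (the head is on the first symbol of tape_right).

Transitions applied:
Step 1: δ(t0, 1) = (tR, 0, L)

The first 2 configurations are:
[t0]110100 ⊢ [tR]□010100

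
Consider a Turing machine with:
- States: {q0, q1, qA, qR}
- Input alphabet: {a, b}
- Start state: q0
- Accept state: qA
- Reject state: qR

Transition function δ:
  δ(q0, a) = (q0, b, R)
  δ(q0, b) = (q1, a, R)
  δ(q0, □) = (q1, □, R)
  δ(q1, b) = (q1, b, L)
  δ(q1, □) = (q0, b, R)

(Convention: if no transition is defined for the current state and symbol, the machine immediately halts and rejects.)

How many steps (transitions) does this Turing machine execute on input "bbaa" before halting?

Execution trace:
Initial: [q0]bbaa
Step 1: δ(q0, b) = (q1, a, R) → a[q1]baa
Step 2: δ(q1, b) = (q1, b, L) → [q1]abaa

No transition is defined for δ(q1, a). By convention the machine halts and rejects.

The machine executed 2 steps before halting.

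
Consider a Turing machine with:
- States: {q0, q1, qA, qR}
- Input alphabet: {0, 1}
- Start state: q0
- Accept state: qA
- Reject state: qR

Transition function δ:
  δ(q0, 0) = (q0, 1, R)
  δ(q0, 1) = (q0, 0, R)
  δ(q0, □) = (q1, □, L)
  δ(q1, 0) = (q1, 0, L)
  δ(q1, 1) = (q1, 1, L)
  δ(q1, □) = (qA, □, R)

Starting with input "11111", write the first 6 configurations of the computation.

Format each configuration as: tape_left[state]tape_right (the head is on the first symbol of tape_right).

Transitions applied:
Step 1: δ(q0, 1) = (q0, 0, R)
Step 2: δ(q0, 1) = (q0, 0, R)
Step 3: δ(q0, 1) = (q0, 0, R)
Step 4: δ(q0, 1) = (q0, 0, R)
Step 5: δ(q0, 1) = (q0, 0, R)

The first 6 configurations are:
[q0]11111 ⊢ 0[q0]1111 ⊢ 00[q0]111 ⊢ 000[q0]11 ⊢ 0000[q0]1 ⊢ 00000[q0]□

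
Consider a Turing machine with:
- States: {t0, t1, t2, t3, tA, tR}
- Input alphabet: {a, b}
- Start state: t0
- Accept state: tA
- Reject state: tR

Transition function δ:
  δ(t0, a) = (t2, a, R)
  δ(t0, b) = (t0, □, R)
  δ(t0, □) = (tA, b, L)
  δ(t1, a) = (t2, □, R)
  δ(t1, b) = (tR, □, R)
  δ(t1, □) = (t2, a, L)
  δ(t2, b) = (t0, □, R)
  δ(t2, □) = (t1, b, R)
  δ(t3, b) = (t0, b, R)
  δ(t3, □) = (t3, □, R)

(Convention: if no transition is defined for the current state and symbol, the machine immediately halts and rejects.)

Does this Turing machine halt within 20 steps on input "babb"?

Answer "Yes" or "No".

Execution trace:
Initial: [t0]babb
Step 1: δ(t0, b) = (t0, □, R) → □[t0]abb
Step 2: δ(t0, a) = (t2, a, R) → □a[t2]bb
Step 3: δ(t2, b) = (t0, □, R) → □a□[t0]b
Step 4: δ(t0, b) = (t0, □, R) → □a□□[t0]□
Step 5: δ(t0, □) = (tA, b, L) → □a□[tA]□b

The machine reaches the accept state tA and halts.
The machine halted after 5 steps (within the 20-step bound).

Answer: Yes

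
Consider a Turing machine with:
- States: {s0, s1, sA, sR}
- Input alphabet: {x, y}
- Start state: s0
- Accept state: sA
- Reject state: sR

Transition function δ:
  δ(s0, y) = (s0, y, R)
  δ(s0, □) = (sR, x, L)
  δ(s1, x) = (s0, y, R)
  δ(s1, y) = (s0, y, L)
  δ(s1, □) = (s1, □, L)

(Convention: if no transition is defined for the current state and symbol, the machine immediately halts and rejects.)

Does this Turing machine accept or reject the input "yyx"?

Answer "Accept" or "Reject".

Execution trace:
Initial: [s0]yyx
Step 1: δ(s0, y) = (s0, y, R) → y[s0]yx
Step 2: δ(s0, y) = (s0, y, R) → yy[s0]x

No transition is defined for δ(s0, x). By convention the machine halts and rejects.

Answer: Reject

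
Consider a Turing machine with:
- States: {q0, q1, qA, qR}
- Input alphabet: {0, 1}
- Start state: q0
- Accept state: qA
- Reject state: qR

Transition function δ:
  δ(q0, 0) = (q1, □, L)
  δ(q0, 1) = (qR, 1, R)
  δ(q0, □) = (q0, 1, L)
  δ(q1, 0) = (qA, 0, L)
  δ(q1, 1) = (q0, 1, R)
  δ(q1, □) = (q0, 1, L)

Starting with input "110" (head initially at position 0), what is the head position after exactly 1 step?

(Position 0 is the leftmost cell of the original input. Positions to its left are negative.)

Execution trace (head position shown):
Step 0: [q0]110  (head at position 0)
Step 1: move right → 1[qR]10  (head at position 1)

After 1 step, the head is at position 1.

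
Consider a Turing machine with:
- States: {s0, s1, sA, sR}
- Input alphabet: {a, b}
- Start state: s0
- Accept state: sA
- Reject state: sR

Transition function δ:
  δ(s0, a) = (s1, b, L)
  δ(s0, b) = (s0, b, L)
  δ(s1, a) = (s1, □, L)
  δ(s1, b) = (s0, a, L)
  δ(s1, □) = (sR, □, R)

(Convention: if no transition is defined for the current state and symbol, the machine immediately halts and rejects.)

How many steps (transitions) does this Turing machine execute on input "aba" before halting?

Execution trace:
Initial: [s0]aba
Step 1: δ(s0, a) = (s1, b, L) → [s1]□bba
Step 2: δ(s1, □) = (sR, □, R) → □[sR]bba

The machine reaches the reject state sR and halts.

The machine executed 2 steps before halting.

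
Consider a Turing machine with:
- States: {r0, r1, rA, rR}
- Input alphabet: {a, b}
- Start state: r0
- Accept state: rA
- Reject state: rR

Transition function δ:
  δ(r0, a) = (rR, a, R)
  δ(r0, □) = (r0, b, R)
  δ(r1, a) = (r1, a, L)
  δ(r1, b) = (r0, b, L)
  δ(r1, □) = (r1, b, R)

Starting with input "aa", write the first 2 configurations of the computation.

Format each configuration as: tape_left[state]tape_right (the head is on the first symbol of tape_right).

Transitions applied:
Step 1: δ(r0, a) = (rR, a, R)

The first 2 configurations are:
[r0]aa ⊢ a[rR]a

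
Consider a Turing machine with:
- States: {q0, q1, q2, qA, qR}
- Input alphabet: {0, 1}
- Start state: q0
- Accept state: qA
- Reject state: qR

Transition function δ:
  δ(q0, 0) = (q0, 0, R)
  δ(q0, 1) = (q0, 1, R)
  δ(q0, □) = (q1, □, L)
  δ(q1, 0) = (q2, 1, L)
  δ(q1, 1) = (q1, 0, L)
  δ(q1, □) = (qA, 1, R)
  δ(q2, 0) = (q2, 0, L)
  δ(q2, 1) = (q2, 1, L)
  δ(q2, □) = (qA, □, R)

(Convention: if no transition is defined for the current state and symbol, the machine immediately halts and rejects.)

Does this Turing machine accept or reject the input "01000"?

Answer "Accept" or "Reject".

Execution trace:
Initial: [q0]01000
Step 1: δ(q0, 0) = (q0, 0, R) → 0[q0]1000
Step 2: δ(q0, 1) = (q0, 1, R) → 01[q0]000
Step 3: δ(q0, 0) = (q0, 0, R) → 010[q0]00
Step 4: δ(q0, 0) = (q0, 0, R) → 0100[q0]0
Step 5: δ(q0, 0) = (q0, 0, R) → 01000[q0]□
Step 6: δ(q0, □) = (q1, □, L) → 0100[q1]0□
Step 7: δ(q1, 0) = (q2, 1, L) → 010[q2]01□
Step 8: δ(q2, 0) = (q2, 0, L) → 01[q2]001□
Step 9: δ(q2, 0) = (q2, 0, L) → 0[q2]1001□
Step 10: δ(q2, 1) = (q2, 1, L) → [q2]01001□
Step 11: δ(q2, 0) = (q2, 0, L) → [q2]□01001□
Step 12: δ(q2, □) = (qA, □, R) → □[qA]01001□

The machine reaches the accept state qA and halts.

Answer: Accept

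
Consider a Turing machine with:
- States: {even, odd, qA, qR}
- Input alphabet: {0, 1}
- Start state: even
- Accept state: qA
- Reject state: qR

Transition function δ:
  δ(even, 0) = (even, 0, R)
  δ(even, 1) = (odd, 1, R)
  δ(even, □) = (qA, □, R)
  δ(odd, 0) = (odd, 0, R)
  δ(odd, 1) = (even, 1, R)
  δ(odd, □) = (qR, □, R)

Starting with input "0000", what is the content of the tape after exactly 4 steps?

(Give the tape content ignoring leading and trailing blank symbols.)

Execution trace:
Initial: [even]0000
Step 1: δ(even, 0) = (even, 0, R) → 0[even]000
Step 2: δ(even, 0) = (even, 0, R) → 00[even]00
Step 3: δ(even, 0) = (even, 0, R) → 000[even]0
Step 4: δ(even, 0) = (even, 0, R) → 0000[even]□

After 4 steps, the tape (ignoring leading/trailing blanks) is: 0000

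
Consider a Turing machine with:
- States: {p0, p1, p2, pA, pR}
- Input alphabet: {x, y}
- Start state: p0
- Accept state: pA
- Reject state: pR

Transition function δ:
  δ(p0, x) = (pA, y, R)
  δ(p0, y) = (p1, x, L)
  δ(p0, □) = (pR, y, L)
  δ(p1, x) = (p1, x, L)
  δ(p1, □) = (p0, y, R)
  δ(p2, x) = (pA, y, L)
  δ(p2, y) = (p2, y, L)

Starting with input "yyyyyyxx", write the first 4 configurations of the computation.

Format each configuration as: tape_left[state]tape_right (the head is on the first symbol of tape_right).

Transitions applied:
Step 1: δ(p0, y) = (p1, x, L)
Step 2: δ(p1, □) = (p0, y, R)
Step 3: δ(p0, x) = (pA, y, R)

The first 4 configurations are:
[p0]yyyyyyxx ⊢ [p1]□xyyyyyxx ⊢ y[p0]xyyyyyxx ⊢ yy[pA]yyyyyxx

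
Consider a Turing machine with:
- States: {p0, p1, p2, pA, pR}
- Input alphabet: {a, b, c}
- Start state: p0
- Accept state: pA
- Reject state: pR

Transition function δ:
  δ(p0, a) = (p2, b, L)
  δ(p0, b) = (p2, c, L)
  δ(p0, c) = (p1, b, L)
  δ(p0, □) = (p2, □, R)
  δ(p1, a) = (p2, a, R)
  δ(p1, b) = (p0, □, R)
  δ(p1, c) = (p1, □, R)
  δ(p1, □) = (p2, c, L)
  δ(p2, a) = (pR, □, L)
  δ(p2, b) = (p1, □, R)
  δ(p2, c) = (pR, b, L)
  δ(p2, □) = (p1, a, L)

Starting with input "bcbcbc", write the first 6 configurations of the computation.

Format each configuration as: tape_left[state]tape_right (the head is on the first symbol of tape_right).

Transitions applied:
Step 1: δ(p0, b) = (p2, c, L)
Step 2: δ(p2, □) = (p1, a, L)
Step 3: δ(p1, □) = (p2, c, L)
Step 4: δ(p2, □) = (p1, a, L)
Step 5: δ(p1, □) = (p2, c, L)

The first 6 configurations are:
[p0]bcbcbc ⊢ [p2]□ccbcbc ⊢ [p1]□accbcbc ⊢ [p2]□caccbcbc ⊢ [p1]□acaccbcbc ⊢ [p2]□cacaccbcbc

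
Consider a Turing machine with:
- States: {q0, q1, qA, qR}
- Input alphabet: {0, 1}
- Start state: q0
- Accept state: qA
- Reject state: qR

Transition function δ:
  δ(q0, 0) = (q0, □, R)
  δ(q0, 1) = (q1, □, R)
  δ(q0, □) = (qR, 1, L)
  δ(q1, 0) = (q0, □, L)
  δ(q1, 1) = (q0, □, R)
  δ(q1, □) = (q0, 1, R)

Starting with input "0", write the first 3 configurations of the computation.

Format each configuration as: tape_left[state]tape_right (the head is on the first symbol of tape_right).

Transitions applied:
Step 1: δ(q0, 0) = (q0, □, R)
Step 2: δ(q0, □) = (qR, 1, L)

The first 3 configurations are:
[q0]0 ⊢ □[q0]□ ⊢ [qR]□1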